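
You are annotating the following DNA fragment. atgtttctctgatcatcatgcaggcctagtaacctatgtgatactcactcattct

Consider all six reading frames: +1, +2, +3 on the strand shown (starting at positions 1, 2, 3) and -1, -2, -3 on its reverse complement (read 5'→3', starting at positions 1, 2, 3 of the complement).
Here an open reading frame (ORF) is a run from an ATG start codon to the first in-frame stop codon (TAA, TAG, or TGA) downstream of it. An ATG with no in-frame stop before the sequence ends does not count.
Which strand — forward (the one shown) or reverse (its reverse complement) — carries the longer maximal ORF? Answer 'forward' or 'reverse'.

reverse

Reverse complement (5'→3'): AGAATGAGTGAGTATCACATAGGTTACTAGGCCTGCATGATGATCAGAGAAACAT
Frame +1: ATG TTT CTC TGA TCA TCA TGC AGG CCT AGT AAC CTA TGT GAT ACT CAC TCA TTC — ATG at 1, stop TGA at 10 → 12 nt.
Frame +2: TGT TTC TCT GAT CAT CAT GCA GGC CTA GTA ACC TAT GTG ATA CTC ACT CAT TCT — no ATG→stop ORF.
Frame +3: GTT TCT CTG ATC ATC ATG CAG GCC TAG TAA CCT ATG TGA TAC TCA CTC ATT — ATG at 18, stop TAG at 27 → 12 nt; ATG at 36, stop TGA at 39 → 6 nt.
Frame -1: AGA ATG AGT GAG TAT CAC ATA GGT TAC TAG GCC TGC ATG ATG ATC AGA GAA ACA — ATG at 4, stop TAG at 28 → 27 nt.
Frame -2: GAA TGA GTG AGT ATC ACA TAG GTT ACT AGG CCT GCA TGA TGA TCA GAG AAA CAT — no ATG→stop ORF.
Frame -3: AAT GAG TGA GTA TCA CAT AGG TTA CTA GGC CTG CAT GAT GAT CAG AGA AAC — no ATG→stop ORF.
Forward-strand max 12 nt; reverse-strand max 27 nt. The reverse strand has the longer ORF.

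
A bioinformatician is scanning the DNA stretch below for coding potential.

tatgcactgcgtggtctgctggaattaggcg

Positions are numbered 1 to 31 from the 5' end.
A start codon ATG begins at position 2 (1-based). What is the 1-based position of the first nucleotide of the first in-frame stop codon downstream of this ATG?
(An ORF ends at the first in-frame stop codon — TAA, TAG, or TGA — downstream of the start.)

26

Codons from position 2: ATG (2–4), CAC (5–7), TGC (8–10), GTG (11–13), GTC (14–16), TGC (17–19), TGG (20–22), AAT (23–25), TAG (26–28).
TAG is a stop codon; it begins at position 26.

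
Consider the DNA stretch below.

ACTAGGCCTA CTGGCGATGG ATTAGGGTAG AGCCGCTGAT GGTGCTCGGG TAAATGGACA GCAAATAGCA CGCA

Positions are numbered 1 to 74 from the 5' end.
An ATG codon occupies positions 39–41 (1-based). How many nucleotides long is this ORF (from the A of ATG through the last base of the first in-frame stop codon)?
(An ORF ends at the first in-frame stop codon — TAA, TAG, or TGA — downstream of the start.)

15

Codons from position 39: ATG (39–41), GTG (42–44), CTC (45–47), GGG (48–50), TAA (51–53).
TAA is the first in-frame stop; ORF spans 39–53, 15 nucleotides.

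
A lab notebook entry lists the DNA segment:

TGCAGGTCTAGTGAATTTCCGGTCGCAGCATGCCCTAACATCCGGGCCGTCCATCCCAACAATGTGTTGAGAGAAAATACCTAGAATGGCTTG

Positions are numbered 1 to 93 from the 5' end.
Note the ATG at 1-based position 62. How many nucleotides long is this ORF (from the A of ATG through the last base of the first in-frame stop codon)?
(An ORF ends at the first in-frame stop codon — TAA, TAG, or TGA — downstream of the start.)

9

Codons from position 62: ATG (62–64), TGT (65–67), TGA (68–70).
TGA is the first in-frame stop; ORF spans 62–70, 9 nucleotides.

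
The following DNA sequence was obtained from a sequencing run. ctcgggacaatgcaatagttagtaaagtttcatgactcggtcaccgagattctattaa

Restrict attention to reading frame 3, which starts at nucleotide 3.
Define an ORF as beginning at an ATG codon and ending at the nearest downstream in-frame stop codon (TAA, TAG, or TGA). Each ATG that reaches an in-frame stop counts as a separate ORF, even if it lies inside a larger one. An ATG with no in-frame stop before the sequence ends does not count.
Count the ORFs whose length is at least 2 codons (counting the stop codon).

Frame 3: CGG GAC AAT GCA ATA GTT AGT AAA GTT TCA TGA CTC GGT CAC CGA GAT TCT ATT — no ATG→stop ORF.
No ORF reaches 2 codons. Count = 0.

0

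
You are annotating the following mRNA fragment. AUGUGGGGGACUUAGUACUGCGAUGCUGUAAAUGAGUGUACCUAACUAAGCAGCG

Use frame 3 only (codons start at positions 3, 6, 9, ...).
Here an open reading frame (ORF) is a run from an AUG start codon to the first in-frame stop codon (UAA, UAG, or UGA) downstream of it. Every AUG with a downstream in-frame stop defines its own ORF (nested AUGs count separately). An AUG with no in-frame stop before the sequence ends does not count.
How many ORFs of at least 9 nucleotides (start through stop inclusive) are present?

0

Frame 3: GUG GGG GAC UUA GUA CUG CGA UGC UGU AAA UGA GUG UAC CUA ACU AAG CAG — no AUG→stop ORF.
No ORF reaches 9 nucleotides. Count = 0.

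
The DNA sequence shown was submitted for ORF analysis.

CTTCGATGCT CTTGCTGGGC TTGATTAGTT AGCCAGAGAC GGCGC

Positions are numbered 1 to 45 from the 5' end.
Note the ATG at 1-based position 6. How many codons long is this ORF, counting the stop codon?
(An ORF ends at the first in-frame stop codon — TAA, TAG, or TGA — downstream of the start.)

9

Codons from position 6: ATG (6–8), CTC (9–11), TTG (12–14), CTG (15–17), GGC (18–20), TTG (21–23), ATT (24–26), AGT (27–29), TAG (30–32).
TAG is the first in-frame stop; that's 9 codons including the stop.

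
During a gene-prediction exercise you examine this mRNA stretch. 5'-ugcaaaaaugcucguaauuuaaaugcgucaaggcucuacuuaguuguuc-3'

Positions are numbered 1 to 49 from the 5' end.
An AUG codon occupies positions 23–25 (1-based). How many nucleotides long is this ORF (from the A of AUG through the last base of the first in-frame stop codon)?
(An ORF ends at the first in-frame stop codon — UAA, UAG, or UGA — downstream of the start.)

Codons from position 23: AUG (23–25), CGU (26–28), CAA (29–31), GGC (32–34), UCU (35–37), ACU (38–40), UAG (41–43).
UAG is the first in-frame stop; ORF spans 23–43, 21 nucleotides.

21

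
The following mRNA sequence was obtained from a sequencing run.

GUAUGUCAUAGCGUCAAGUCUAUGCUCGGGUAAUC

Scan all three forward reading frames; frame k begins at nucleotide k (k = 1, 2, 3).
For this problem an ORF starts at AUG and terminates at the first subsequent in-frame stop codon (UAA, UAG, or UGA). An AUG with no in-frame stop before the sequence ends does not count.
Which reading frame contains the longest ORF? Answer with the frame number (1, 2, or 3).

Frame 1: GUA UGU CAU AGC GUC AAG UCU AUG CUC GGG UAA — AUG at 22, stop UAA at 31 → 12 nt.
Frame 2: UAU GUC AUA GCG UCA AGU CUA UGC UCG GGU AAU — no AUG→stop ORF.
Frame 3: AUG UCA UAG CGU CAA GUC UAU GCU CGG GUA AUC — AUG at 3, stop UAG at 9 → 9 nt.
Longest ORF is 12 nt in frame 1 (positions 22–33).

1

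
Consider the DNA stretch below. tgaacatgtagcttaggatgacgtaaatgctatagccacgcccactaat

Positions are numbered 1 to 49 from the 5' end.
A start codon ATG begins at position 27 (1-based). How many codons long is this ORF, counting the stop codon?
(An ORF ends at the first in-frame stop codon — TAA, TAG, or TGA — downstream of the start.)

3

Codons from position 27: ATG (27–29), CTA (30–32), TAG (33–35).
TAG is the first in-frame stop; that's 3 codons including the stop.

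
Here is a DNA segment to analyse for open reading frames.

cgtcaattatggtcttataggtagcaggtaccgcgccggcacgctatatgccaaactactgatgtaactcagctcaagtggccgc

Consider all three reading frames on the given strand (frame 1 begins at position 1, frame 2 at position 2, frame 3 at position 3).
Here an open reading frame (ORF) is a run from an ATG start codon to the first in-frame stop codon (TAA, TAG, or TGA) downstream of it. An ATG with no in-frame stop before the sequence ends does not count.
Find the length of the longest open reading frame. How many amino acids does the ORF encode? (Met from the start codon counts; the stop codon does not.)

Frame 1: CGT CAA TTA TGG TCT TAT AGG TAG CAG GTA CCG CGC CGG CAC GCT ATA TGC CAA ACT ACT GAT GTA ACT CAG CTC AAG TGG CCG — no ATG→stop ORF.
Frame 2: GTC AAT TAT GGT CTT ATA GGT AGC AGG TAC CGC GCC GGC ACG CTA TAT GCC AAA CTA CTG ATG TAA CTC AGC TCA AGT GGC CGC — ATG at 62, stop TAA at 65 → 6 nt.
Frame 3: TCA ATT ATG GTC TTA TAG GTA GCA GGT ACC GCG CCG GCA CGC TAT ATG CCA AAC TAC TGA TGT AAC TCA GCT CAA GTG GCC — ATG at 9, stop TAG at 18 → 12 nt; ATG at 48, stop TGA at 60 → 15 nt.
Longest: frame 3, positions 48–62, 15 nt = 5 codons = 4 aa. → 4 amino acids.

4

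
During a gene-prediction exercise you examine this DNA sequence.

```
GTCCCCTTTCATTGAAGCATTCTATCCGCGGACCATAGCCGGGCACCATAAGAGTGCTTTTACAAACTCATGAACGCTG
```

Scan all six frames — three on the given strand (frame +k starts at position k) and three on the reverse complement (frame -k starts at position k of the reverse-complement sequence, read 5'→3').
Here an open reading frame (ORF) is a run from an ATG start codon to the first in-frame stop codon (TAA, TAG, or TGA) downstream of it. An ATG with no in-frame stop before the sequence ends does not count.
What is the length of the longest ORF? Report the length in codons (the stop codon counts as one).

5

Reverse complement (5'→3'): CAGCGTTCATGAGTTTGTAAAAGCACTCTTATGGTGCCCGGCTATGGTCCGCGGATAGAATGCTTCAATGAAAGGGGAC
Frame +1: GTC CCC TTT CAT TGA AGC ATT CTA TCC GCG GAC CAT AGC CGG GCA CCA TAA GAG TGC TTT TAC AAA CTC ATG AAC GCT — no ATG→stop ORF.
Frame +2: TCC CCT TTC ATT GAA GCA TTC TAT CCG CGG ACC ATA GCC GGG CAC CAT AAG AGT GCT TTT ACA AAC TCA TGA ACG CTG — no ATG→stop ORF.
Frame +3: CCC CTT TCA TTG AAG CAT TCT ATC CGC GGA CCA TAG CCG GGC ACC ATA AGA GTG CTT TTA CAA ACT CAT GAA CGC — no ATG→stop ORF.
Frame -1: CAG CGT TCA TGA GTT TGT AAA AGC ACT CTT ATG GTG CCC GGC TAT GGT CCG CGG ATA GAA TGC TTC AAT GAA AGG GGA — no ATG→stop ORF.
Frame -2: AGC GTT CAT GAG TTT GTA AAA GCA CTC TTA TGG TGC CCG GCT ATG GTC CGC GGA TAG AAT GCT TCA ATG AAA GGG GAC — ATG at 44, stop TAG at 56 → 15 nt.
Frame -3: GCG TTC ATG AGT TTG TAA AAG CAC TCT TAT GGT GCC CGG CTA TGG TCC GCG GAT AGA ATG CTT CAA TGA AAG GGG — ATG at 9, stop TAA at 18 → 12 nt; ATG at 60, stop TGA at 69 → 12 nt.
Longest: frame -2, positions 44–58, 15 nt = 5 codons = 4 aa. → 5 codons.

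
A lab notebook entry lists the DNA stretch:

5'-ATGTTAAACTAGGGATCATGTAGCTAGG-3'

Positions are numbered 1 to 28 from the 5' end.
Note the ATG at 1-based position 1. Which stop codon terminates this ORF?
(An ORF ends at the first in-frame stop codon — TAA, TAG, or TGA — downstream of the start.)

TAG

Codons from position 1: ATG (1–3), TTA (4–6), AAC (7–9), TAG (10–12).
The first in-frame stop codon is TAG.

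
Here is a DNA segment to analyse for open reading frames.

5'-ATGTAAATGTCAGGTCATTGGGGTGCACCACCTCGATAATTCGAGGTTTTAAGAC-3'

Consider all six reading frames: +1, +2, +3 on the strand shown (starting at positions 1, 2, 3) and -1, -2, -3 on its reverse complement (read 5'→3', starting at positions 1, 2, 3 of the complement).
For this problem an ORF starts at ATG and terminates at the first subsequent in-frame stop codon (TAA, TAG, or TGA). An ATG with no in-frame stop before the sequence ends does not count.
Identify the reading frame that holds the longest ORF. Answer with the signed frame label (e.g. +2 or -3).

+1

Reverse complement (5'→3'): GTCTTAAAACCTCGAATTATCGAGGTGGTGCACCCCAATGACCTGACATTTACAT
Frame +1: ATG TAA ATG TCA GGT CAT TGG GGT GCA CCA CCT CGA TAA TTC GAG GTT TTA AGA — ATG at 1, stop TAA at 4 → 6 nt; ATG at 7, stop TAA at 37 → 33 nt.
Frame +2: TGT AAA TGT CAG GTC ATT GGG GTG CAC CAC CTC GAT AAT TCG AGG TTT TAA GAC — no ATG→stop ORF.
Frame +3: GTA AAT GTC AGG TCA TTG GGG TGC ACC ACC TCG ATA ATT CGA GGT TTT AAG — no ATG→stop ORF.
Frame -1: GTC TTA AAA CCT CGA ATT ATC GAG GTG GTG CAC CCC AAT GAC CTG ACA TTT ACA — no ATG→stop ORF.
Frame -2: TCT TAA AAC CTC GAA TTA TCG AGG TGG TGC ACC CCA ATG ACC TGA CAT TTA CAT — ATG at 38, stop TGA at 44 → 9 nt.
Frame -3: CTT AAA ACC TCG AAT TAT CGA GGT GGT GCA CCC CAA TGA CCT GAC ATT TAC — no ATG→stop ORF.
Longest ORF is 33 nt in frame +1 (positions 7–39).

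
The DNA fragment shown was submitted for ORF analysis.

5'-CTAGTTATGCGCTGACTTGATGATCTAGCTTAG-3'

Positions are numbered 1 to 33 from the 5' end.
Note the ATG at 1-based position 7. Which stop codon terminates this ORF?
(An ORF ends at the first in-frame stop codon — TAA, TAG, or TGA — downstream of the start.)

Codons from position 7: ATG (7–9), CGC (10–12), TGA (13–15).
The first in-frame stop codon is TGA.

TGA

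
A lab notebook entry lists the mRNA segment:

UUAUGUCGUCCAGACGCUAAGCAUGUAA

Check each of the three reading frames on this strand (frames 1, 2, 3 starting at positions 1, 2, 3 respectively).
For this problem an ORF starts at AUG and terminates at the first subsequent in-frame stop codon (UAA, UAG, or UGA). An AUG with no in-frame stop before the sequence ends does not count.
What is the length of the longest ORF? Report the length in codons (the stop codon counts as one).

6

Frame 1: UUA UGU CGU CCA GAC GCU AAG CAU GUA — no AUG→stop ORF.
Frame 2: UAU GUC GUC CAG ACG CUA AGC AUG UAA — AUG at 23, stop UAA at 26 → 6 nt.
Frame 3: AUG UCG UCC AGA CGC UAA GCA UGU — AUG at 3, stop UAA at 18 → 18 nt.
Longest: frame 3, positions 3–20, 18 nt = 6 codons = 5 aa. → 6 codons.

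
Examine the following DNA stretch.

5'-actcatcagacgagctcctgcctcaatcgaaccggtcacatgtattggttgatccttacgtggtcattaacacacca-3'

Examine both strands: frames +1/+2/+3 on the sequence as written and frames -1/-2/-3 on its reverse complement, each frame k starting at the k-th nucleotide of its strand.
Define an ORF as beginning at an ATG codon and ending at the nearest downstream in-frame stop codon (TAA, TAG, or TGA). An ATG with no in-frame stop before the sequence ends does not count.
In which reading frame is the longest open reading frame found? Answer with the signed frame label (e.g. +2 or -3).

-2

Reverse complement (5'→3'): TGGTGTGTTAATGACCACGTAAGGATCAACCAATACATGTGACCGGTTCGATTGAGGCAGGAGCTCGTCTGATGAGT
Frame +1: ACT CAT CAG ACG AGC TCC TGC CTC AAT CGA ACC GGT CAC ATG TAT TGG TTG ATC CTT ACG TGG TCA TTA ACA CAC — no ATG→stop ORF.
Frame +2: CTC ATC AGA CGA GCT CCT GCC TCA ATC GAA CCG GTC ACA TGT ATT GGT TGA TCC TTA CGT GGT CAT TAA CAC ACC — no ATG→stop ORF.
Frame +3: TCA TCA GAC GAG CTC CTG CCT CAA TCG AAC CGG TCA CAT GTA TTG GTT GAT CCT TAC GTG GTC ATT AAC ACA CCA — no ATG→stop ORF.
Frame -1: TGG TGT GTT AAT GAC CAC GTA AGG ATC AAC CAA TAC ATG TGA CCG GTT CGA TTG AGG CAG GAG CTC GTC TGA TGA — ATG at 37, stop TGA at 40 → 6 nt.
Frame -2: GGT GTG TTA ATG ACC ACG TAA GGA TCA ACC AAT ACA TGT GAC CGG TTC GAT TGA GGC AGG AGC TCG TCT GAT GAG — ATG at 11, stop TAA at 20 → 12 nt.
Frame -3: GTG TGT TAA TGA CCA CGT AAG GAT CAA CCA ATA CAT GTG ACC GGT TCG ATT GAG GCA GGA GCT CGT CTG ATG AGT — no ATG→stop ORF.
Longest ORF is 12 nt in frame -2 (positions 11–22).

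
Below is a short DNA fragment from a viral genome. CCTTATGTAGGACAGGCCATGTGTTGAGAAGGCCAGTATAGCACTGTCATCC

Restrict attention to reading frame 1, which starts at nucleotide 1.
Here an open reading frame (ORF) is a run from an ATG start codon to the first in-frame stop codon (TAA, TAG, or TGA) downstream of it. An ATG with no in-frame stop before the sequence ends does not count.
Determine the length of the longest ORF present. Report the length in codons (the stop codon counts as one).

Frame 1: CCT TAT GTA GGA CAG GCC ATG TGT TGA GAA GGC CAG TAT AGC ACT GTC ATC — ATG at 19, stop TGA at 25 → 9 nt.
Longest: frame 1, positions 19–27, 9 nt = 3 codons = 2 aa. → 3 codons.

3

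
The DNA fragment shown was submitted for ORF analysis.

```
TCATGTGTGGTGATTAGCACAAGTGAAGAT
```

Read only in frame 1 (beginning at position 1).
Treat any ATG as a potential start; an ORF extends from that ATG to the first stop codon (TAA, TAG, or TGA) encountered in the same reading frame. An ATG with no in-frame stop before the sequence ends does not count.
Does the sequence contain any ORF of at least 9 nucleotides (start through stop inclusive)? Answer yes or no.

no

Frame 1: TCA TGT GTG GTG ATT AGC ACA AGT GAA GAT — no ATG→stop ORF.
Largest ORF found is 0 nucleotides < 9, so no.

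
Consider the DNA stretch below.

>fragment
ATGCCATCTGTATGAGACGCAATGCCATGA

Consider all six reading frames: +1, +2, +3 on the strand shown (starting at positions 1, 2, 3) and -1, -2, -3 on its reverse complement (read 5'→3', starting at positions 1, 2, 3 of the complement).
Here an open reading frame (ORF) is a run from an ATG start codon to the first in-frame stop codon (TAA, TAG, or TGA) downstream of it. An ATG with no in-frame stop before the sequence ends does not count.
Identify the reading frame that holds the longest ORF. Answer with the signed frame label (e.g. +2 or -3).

+1

Reverse complement (5'→3'): TCATGGCATTGCGTCTCATACAGATGGCAT
Frame +1: ATG CCA TCT GTA TGA GAC GCA ATG CCA TGA — ATG at 1, stop TGA at 13 → 15 nt; ATG at 22, stop TGA at 28 → 9 nt.
Frame +2: TGC CAT CTG TAT GAG ACG CAA TGC CAT — no ATG→stop ORF.
Frame +3: GCC ATC TGT ATG AGA CGC AAT GCC ATG — no ATG→stop ORF.
Frame -1: TCA TGG CAT TGC GTC TCA TAC AGA TGG CAT — no ATG→stop ORF.
Frame -2: CAT GGC ATT GCG TCT CAT ACA GAT GGC — no ATG→stop ORF.
Frame -3: ATG GCA TTG CGT CTC ATA CAG ATG GCA — no ATG→stop ORF.
Longest ORF is 15 nt in frame +1 (positions 1–15).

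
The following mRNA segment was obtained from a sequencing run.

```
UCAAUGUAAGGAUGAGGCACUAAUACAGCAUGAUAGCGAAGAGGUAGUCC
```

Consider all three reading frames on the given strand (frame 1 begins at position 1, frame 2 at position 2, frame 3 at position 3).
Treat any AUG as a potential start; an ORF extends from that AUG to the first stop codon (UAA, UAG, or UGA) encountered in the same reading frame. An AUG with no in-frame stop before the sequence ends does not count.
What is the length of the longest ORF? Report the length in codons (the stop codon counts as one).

Frame 1: UCA AUG UAA GGA UGA GGC ACU AAU ACA GCA UGA UAG CGA AGA GGU AGU — AUG at 4, stop UAA at 7 → 6 nt.
Frame 2: CAA UGU AAG GAU GAG GCA CUA AUA CAG CAU GAU AGC GAA GAG GUA GUC — no AUG→stop ORF.
Frame 3: AAU GUA AGG AUG AGG CAC UAA UAC AGC AUG AUA GCG AAG AGG UAG UCC — AUG at 12, stop UAA at 21 → 12 nt; AUG at 30, stop UAG at 45 → 18 nt.
Longest: frame 3, positions 30–47, 18 nt = 6 codons = 5 aa. → 6 codons.

6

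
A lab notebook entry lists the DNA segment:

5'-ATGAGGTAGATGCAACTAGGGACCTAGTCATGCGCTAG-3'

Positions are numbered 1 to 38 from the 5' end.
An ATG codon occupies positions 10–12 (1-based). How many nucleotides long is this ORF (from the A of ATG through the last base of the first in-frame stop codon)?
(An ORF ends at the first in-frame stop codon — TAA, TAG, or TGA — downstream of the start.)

18

Codons from position 10: ATG (10–12), CAA (13–15), CTA (16–18), GGG (19–21), ACC (22–24), TAG (25–27).
TAG is the first in-frame stop; ORF spans 10–27, 18 nucleotides.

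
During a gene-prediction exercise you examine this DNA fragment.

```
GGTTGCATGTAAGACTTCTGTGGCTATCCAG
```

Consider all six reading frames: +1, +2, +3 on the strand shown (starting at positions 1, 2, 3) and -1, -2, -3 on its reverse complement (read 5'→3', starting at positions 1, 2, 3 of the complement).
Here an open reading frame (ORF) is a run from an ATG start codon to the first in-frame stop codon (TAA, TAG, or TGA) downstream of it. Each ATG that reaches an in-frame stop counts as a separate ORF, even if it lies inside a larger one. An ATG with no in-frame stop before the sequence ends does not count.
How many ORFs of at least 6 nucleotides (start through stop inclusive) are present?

Reverse complement (5'→3'): CTGGATAGCCACAGAAGTCTTACATGCAACC
Frame +1: GGT TGC ATG TAA GAC TTC TGT GGC TAT CCA — ATG at 7, stop TAA at 10 → 6 nt.
Frame +2: GTT GCA TGT AAG ACT TCT GTG GCT ATC CAG — no ATG→stop ORF.
Frame +3: TTG CAT GTA AGA CTT CTG TGG CTA TCC — no ATG→stop ORF.
Frame -1: CTG GAT AGC CAC AGA AGT CTT ACA TGC AAC — no ATG→stop ORF.
Frame -2: TGG ATA GCC ACA GAA GTC TTA CAT GCA ACC — no ATG→stop ORF.
Frame -3: GGA TAG CCA CAG AAG TCT TAC ATG CAA — no ATG→stop ORF.
ORFs ≥ 6 nucleotides: frame +1 7–12 (6 nucleotides). Count = 1.

1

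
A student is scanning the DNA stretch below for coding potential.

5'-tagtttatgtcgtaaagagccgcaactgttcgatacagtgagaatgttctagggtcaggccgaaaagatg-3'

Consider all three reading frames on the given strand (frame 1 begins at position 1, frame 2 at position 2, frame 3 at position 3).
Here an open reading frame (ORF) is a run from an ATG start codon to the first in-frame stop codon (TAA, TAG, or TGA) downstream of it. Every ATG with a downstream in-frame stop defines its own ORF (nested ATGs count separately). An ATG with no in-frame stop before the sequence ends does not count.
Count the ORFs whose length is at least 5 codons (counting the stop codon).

0

Frame 1: TAG TTT ATG TCG TAA AGA GCC GCA ACT GTT CGA TAC AGT GAG AAT GTT CTA GGG TCA GGC CGA AAA GAT — ATG at 7, stop TAA at 13 → 9 nt.
Frame 2: AGT TTA TGT CGT AAA GAG CCG CAA CTG TTC GAT ACA GTG AGA ATG TTC TAG GGT CAG GCC GAA AAG ATG — ATG at 44, stop TAG at 50 → 9 nt.
Frame 3: GTT TAT GTC GTA AAG AGC CGC AAC TGT TCG ATA CAG TGA GAA TGT TCT AGG GTC AGG CCG AAA AGA — no ATG→stop ORF.
No ORF reaches 5 codons. Count = 0.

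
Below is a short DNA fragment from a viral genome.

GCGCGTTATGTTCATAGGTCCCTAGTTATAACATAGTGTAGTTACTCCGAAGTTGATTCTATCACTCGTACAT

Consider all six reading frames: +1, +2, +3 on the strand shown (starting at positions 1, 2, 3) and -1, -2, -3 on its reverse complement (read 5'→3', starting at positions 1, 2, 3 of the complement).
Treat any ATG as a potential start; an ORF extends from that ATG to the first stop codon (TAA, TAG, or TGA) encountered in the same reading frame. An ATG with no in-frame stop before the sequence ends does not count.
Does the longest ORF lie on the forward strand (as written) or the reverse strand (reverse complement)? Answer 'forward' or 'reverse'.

forward

Reverse complement (5'→3'): ATGTACGAGTGATAGAATCAACTTCGGAGTAACTACACTATGTTATAACTAGGGACCTATGAACATAACGCGC
Frame +1: GCG CGT TAT GTT CAT AGG TCC CTA GTT ATA ACA TAG TGT AGT TAC TCC GAA GTT GAT TCT ATC ACT CGT ACA — no ATG→stop ORF.
Frame +2: CGC GTT ATG TTC ATA GGT CCC TAG TTA TAA CAT AGT GTA GTT ACT CCG AAG TTG ATT CTA TCA CTC GTA CAT — ATG at 8, stop TAG at 23 → 18 nt.
Frame +3: GCG TTA TGT TCA TAG GTC CCT AGT TAT AAC ATA GTG TAG TTA CTC CGA AGT TGA TTC TAT CAC TCG TAC — no ATG→stop ORF.
Frame -1: ATG TAC GAG TGA TAG AAT CAA CTT CGG AGT AAC TAC ACT ATG TTA TAA CTA GGG ACC TAT GAA CAT AAC GCG — ATG at 1, stop TGA at 10 → 12 nt; ATG at 40, stop TAA at 46 → 9 nt.
Frame -2: TGT ACG AGT GAT AGA ATC AAC TTC GGA GTA ACT ACA CTA TGT TAT AAC TAG GGA CCT ATG AAC ATA ACG CGC — no ATG→stop ORF.
Frame -3: GTA CGA GTG ATA GAA TCA ACT TCG GAG TAA CTA CAC TAT GTT ATA ACT AGG GAC CTA TGA ACA TAA CGC — no ATG→stop ORF.
Forward-strand max 18 nt; reverse-strand max 12 nt. The forward strand has the longer ORF.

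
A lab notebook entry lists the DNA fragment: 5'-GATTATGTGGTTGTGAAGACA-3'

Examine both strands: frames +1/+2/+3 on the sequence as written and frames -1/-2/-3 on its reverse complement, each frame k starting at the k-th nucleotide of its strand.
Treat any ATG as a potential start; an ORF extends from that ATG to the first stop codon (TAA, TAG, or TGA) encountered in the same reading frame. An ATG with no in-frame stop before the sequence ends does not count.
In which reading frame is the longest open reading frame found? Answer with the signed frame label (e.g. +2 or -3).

Reverse complement (5'→3'): TGTCTTCACAACCACATAATC
Frame +1: GAT TAT GTG GTT GTG AAG ACA — no ATG→stop ORF.
Frame +2: ATT ATG TGG TTG TGA AGA — ATG at 5, stop TGA at 14 → 12 nt.
Frame +3: TTA TGT GGT TGT GAA GAC — no ATG→stop ORF.
Frame -1: TGT CTT CAC AAC CAC ATA ATC — no ATG→stop ORF.
Frame -2: GTC TTC ACA ACC ACA TAA — no ATG→stop ORF.
Frame -3: TCT TCA CAA CCA CAT AAT — no ATG→stop ORF.
Longest ORF is 12 nt in frame +2 (positions 5–16).

+2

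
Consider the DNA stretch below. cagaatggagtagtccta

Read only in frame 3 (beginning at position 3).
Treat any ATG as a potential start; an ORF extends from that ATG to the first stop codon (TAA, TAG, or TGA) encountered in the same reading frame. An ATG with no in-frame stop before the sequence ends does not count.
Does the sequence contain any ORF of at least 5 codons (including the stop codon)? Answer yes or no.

no

Frame 3: GAA TGG AGT AGT CCT — no ATG→stop ORF.
Largest ORF found is 0 codons < 5, so no.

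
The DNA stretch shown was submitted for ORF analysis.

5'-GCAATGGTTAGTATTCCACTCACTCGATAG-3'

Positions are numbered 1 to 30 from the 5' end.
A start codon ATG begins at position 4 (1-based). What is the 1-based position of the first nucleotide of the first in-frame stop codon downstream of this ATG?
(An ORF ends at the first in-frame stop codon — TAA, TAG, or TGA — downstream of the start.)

28

Codons from position 4: ATG (4–6), GTT (7–9), AGT (10–12), ATT (13–15), CCA (16–18), CTC (19–21), ACT (22–24), CGA (25–27), TAG (28–30).
TAG is a stop codon; it begins at position 28.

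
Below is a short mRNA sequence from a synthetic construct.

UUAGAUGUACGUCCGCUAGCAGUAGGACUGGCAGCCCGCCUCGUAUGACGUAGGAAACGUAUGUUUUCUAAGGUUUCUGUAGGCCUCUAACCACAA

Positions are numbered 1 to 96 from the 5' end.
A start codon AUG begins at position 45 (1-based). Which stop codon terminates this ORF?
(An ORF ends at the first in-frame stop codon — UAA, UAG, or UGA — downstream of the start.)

Codons from position 45: AUG (45–47), ACG (48–50), UAG (51–53).
The first in-frame stop codon is UAG.

UAG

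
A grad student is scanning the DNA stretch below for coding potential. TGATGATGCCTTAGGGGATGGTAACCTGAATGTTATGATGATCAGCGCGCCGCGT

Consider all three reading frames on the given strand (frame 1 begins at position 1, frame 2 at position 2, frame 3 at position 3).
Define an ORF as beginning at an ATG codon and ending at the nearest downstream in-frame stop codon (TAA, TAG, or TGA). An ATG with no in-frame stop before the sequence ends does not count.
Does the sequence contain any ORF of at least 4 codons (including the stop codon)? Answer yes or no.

yes

Frame 1: TGA TGA TGC CTT AGG GGA TGG TAA CCT GAA TGT TAT GAT GAT CAG CGC GCC GCG — no ATG→stop ORF.
Frame 2: GAT GAT GCC TTA GGG GAT GGT AAC CTG AAT GTT ATG ATG ATC AGC GCG CCG CGT — no ATG→stop ORF.
Frame 3: ATG ATG CCT TAG GGG ATG GTA ACC TGA ATG TTA TGA TGA TCA GCG CGC CGC — ATG at 3, stop TAG at 12 → 12 nt; ATG at 6, stop TAG at 12 → 9 nt; ATG at 18, stop TGA at 27 → 12 nt; ATG at 30, stop TGA at 36 → 9 nt.
Frame 3 has an ORF of 4 codons (positions 3–14) ≥ 4, so yes.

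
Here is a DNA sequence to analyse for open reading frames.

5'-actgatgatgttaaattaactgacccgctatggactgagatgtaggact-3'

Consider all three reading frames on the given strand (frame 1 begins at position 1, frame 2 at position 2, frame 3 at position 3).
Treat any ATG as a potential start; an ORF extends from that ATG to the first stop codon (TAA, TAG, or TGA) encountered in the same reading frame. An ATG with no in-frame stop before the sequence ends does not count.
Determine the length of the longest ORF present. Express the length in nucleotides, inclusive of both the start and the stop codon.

15

Frame 1: ACT GAT GAT GTT AAA TTA ACT GAC CCG CTA TGG ACT GAG ATG TAG GAC — ATG at 40, stop TAG at 43 → 6 nt.
Frame 2: CTG ATG ATG TTA AAT TAA CTG ACC CGC TAT GGA CTG AGA TGT AGG ACT — ATG at 5, stop TAA at 17 → 15 nt; ATG at 8, stop TAA at 17 → 12 nt.
Frame 3: TGA TGA TGT TAA ATT AAC TGA CCC GCT ATG GAC TGA GAT GTA GGA — ATG at 30, stop TGA at 36 → 9 nt.
Longest: frame 2, positions 5–19, 15 nt = 5 codons = 4 aa. → 15 nucleotides.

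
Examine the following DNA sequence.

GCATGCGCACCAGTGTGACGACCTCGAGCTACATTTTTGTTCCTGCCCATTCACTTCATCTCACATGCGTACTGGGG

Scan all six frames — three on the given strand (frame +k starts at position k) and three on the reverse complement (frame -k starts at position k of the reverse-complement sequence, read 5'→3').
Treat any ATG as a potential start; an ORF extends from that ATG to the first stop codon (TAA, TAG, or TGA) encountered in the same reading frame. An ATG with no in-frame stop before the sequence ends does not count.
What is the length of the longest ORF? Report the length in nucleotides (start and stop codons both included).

9

Reverse complement (5'→3'): CCCCAGTACGCATGTGAGATGAAGTGAATGGGCAGGAACAAAAATGTAGCTCGAGGTCGTCACACTGGTGCGCATGC
Frame +1: GCA TGC GCA CCA GTG TGA CGA CCT CGA GCT ACA TTT TTG TTC CTG CCC ATT CAC TTC ATC TCA CAT GCG TAC TGG — no ATG→stop ORF.
Frame +2: CAT GCG CAC CAG TGT GAC GAC CTC GAG CTA CAT TTT TGT TCC TGC CCA TTC ACT TCA TCT CAC ATG CGT ACT GGG — no ATG→stop ORF.
Frame +3: ATG CGC ACC AGT GTG ACG ACC TCG AGC TAC ATT TTT GTT CCT GCC CAT TCA CTT CAT CTC ACA TGC GTA CTG GGG — no ATG→stop ORF.
Frame -1: CCC CAG TAC GCA TGT GAG ATG AAG TGA ATG GGC AGG AAC AAA AAT GTA GCT CGA GGT CGT CAC ACT GGT GCG CAT — ATG at 19, stop TGA at 25 → 9 nt.
Frame -2: CCC AGT ACG CAT GTG AGA TGA AGT GAA TGG GCA GGA ACA AAA ATG TAG CTC GAG GTC GTC ACA CTG GTG CGC ATG — ATG at 44, stop TAG at 47 → 6 nt.
Frame -3: CCA GTA CGC ATG TGA GAT GAA GTG AAT GGG CAG GAA CAA AAA TGT AGC TCG AGG TCG TCA CAC TGG TGC GCA TGC — ATG at 12, stop TGA at 15 → 6 nt.
Longest: frame -1, positions 19–27, 9 nt = 3 codons = 2 aa. → 9 nucleotides.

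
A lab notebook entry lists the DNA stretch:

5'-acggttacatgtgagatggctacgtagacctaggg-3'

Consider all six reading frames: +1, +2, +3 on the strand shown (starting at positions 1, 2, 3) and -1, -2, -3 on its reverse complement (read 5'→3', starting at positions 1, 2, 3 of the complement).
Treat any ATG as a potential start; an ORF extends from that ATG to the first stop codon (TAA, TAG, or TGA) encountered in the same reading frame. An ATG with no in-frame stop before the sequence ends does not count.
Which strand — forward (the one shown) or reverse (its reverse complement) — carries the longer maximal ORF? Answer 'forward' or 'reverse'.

Reverse complement (5'→3'): CCCTAGGTCTACGTAGCCATCTCACATGTAACCGT
Frame +1: ACG GTT ACA TGT GAG ATG GCT ACG TAG ACC TAG — ATG at 16, stop TAG at 25 → 12 nt.
Frame +2: CGG TTA CAT GTG AGA TGG CTA CGT AGA CCT AGG — no ATG→stop ORF.
Frame +3: GGT TAC ATG TGA GAT GGC TAC GTA GAC CTA GGG — ATG at 9, stop TGA at 12 → 6 nt.
Frame -1: CCC TAG GTC TAC GTA GCC ATC TCA CAT GTA ACC — no ATG→stop ORF.
Frame -2: CCT AGG TCT ACG TAG CCA TCT CAC ATG TAA CCG — ATG at 26, stop TAA at 29 → 6 nt.
Frame -3: CTA GGT CTA CGT AGC CAT CTC ACA TGT AAC CGT — no ATG→stop ORF.
Forward-strand max 12 nt; reverse-strand max 6 nt. The forward strand has the longer ORF.

forward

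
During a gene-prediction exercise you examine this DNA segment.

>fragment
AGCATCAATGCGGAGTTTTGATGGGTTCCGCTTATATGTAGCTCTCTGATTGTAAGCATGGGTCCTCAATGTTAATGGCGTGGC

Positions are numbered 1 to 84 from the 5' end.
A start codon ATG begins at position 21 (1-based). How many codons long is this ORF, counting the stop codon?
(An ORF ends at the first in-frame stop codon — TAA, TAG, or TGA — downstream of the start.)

Codons from position 21: ATG (21–23), GGT (24–26), TCC (27–29), GCT (30–32), TAT (33–35), ATG (36–38), TAG (39–41).
TAG is the first in-frame stop; that's 7 codons including the stop.

7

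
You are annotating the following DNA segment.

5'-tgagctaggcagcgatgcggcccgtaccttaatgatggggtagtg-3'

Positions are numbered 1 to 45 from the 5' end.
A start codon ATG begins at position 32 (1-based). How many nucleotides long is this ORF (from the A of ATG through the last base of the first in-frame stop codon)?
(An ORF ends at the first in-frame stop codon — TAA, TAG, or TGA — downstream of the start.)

Codons from position 32: ATG (32–34), ATG (35–37), GGG (38–40), TAG (41–43).
TAG is the first in-frame stop; ORF spans 32–43, 12 nucleotides.

12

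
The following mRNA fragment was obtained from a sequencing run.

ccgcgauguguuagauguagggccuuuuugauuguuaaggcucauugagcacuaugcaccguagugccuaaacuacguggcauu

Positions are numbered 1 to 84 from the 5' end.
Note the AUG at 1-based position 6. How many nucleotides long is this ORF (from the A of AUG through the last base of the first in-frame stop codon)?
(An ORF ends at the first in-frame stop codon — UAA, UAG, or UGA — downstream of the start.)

9

Codons from position 6: AUG (6–8), UGU (9–11), UAG (12–14).
UAG is the first in-frame stop; ORF spans 6–14, 9 nucleotides.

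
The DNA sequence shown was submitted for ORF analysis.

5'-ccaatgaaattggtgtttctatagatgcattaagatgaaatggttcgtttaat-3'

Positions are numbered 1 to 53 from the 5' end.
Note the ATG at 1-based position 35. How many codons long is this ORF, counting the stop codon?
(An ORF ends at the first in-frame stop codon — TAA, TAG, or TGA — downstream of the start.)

Codons from position 35: ATG (35–37), AAA (38–40), TGG (41–43), TTC (44–46), GTT (47–49), TAA (50–52).
TAA is the first in-frame stop; that's 6 codons including the stop.

6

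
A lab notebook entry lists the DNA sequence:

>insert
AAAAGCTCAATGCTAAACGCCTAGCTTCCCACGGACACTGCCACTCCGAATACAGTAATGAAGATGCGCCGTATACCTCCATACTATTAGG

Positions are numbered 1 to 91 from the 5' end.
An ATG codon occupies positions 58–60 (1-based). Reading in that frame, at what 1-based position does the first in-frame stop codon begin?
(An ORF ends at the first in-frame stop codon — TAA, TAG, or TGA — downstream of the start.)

Codons from position 58: ATG (58–60), AAG (61–63), ATG (64–66), CGC (67–69), CGT (70–72), ATA (73–75), CCT (76–78), CCA (79–81), TAC (82–84), TAT (85–87), TAG (88–90).
TAG is a stop codon; it begins at position 88.

88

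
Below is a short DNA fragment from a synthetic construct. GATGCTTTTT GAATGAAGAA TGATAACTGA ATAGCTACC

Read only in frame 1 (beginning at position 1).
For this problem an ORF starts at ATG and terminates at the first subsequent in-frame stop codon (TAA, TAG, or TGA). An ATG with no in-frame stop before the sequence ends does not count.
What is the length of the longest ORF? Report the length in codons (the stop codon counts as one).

6

Frame 1: GAT GCT TTT TGA ATG AAG AAT GAT AAC TGA ATA GCT ACC — ATG at 13, stop TGA at 28 → 18 nt.
Longest: frame 1, positions 13–30, 18 nt = 6 codons = 5 aa. → 6 codons.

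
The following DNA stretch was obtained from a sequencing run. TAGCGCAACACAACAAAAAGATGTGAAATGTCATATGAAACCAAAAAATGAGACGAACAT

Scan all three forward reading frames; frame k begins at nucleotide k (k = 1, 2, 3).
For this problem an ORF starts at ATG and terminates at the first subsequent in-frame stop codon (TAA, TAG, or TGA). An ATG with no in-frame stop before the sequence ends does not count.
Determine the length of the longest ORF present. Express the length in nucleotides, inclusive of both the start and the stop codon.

Frame 1: TAG CGC AAC ACA ACA AAA AGA TGT GAA ATG TCA TAT GAA ACC AAA AAA TGA GAC GAA CAT — ATG at 28, stop TGA at 49 → 24 nt.
Frame 2: AGC GCA ACA CAA CAA AAA GAT GTG AAA TGT CAT ATG AAA CCA AAA AAT GAG ACG AAC — no ATG→stop ORF.
Frame 3: GCG CAA CAC AAC AAA AAG ATG TGA AAT GTC ATA TGA AAC CAA AAA ATG AGA CGA ACA — ATG at 21, stop TGA at 24 → 6 nt.
Longest: frame 1, positions 28–51, 24 nt = 8 codons = 7 aa. → 24 nucleotides.

24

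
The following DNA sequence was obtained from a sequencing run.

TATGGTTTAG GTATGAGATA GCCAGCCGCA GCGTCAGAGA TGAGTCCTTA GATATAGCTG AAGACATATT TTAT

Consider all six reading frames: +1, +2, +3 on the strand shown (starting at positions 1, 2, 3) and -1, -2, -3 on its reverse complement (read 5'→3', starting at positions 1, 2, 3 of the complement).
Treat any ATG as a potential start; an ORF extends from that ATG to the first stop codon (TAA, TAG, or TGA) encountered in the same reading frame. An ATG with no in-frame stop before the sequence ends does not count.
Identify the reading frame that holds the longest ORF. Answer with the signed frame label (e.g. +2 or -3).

+1

Reverse complement (5'→3'): ATAAAATATGTCTTCAGCTATATCTAAGGACTCATCTCTGACGCTGCGGCTGGCTATCTCATACCTAAACCATA
Frame +1: TAT GGT TTA GGT ATG AGA TAG CCA GCC GCA GCG TCA GAG ATG AGT CCT TAG ATA TAG CTG AAG ACA TAT TTT — ATG at 13, stop TAG at 19 → 9 nt; ATG at 40, stop TAG at 49 → 12 nt.
Frame +2: ATG GTT TAG GTA TGA GAT AGC CAG CCG CAG CGT CAG AGA TGA GTC CTT AGA TAT AGC TGA AGA CAT ATT TTA — ATG at 2, stop TAG at 8 → 9 nt.
Frame +3: TGG TTT AGG TAT GAG ATA GCC AGC CGC AGC GTC AGA GAT GAG TCC TTA GAT ATA GCT GAA GAC ATA TTT TAT — no ATG→stop ORF.
Frame -1: ATA AAA TAT GTC TTC AGC TAT ATC TAA GGA CTC ATC TCT GAC GCT GCG GCT GGC TAT CTC ATA CCT AAA CCA — no ATG→stop ORF.
Frame -2: TAA AAT ATG TCT TCA GCT ATA TCT AAG GAC TCA TCT CTG ACG CTG CGG CTG GCT ATC TCA TAC CTA AAC CAT — no ATG→stop ORF.
Frame -3: AAA ATA TGT CTT CAG CTA TAT CTA AGG ACT CAT CTC TGA CGC TGC GGC TGG CTA TCT CAT ACC TAA ACC ATA — no ATG→stop ORF.
Longest ORF is 12 nt in frame +1 (positions 40–51).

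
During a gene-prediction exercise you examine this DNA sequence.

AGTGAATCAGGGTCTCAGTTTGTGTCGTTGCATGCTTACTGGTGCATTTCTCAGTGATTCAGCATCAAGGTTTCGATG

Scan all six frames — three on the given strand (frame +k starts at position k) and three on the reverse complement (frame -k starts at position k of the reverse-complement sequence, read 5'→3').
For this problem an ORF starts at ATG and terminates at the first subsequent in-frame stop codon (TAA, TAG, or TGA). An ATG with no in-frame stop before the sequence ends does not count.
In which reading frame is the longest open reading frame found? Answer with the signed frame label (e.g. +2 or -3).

Reverse complement (5'→3'): CATCGAAACCTTGATGCTGAATCACTGAGAAATGCACCAGTAAGCATGCAACGACACAAACTGAGACCCTGATTCACT
Frame +1: AGT GAA TCA GGG TCT CAG TTT GTG TCG TTG CAT GCT TAC TGG TGC ATT TCT CAG TGA TTC AGC ATC AAG GTT TCG ATG — no ATG→stop ORF.
Frame +2: GTG AAT CAG GGT CTC AGT TTG TGT CGT TGC ATG CTT ACT GGT GCA TTT CTC AGT GAT TCA GCA TCA AGG TTT CGA — no ATG→stop ORF.
Frame +3: TGA ATC AGG GTC TCA GTT TGT GTC GTT GCA TGC TTA CTG GTG CAT TTC TCA GTG ATT CAG CAT CAA GGT TTC GAT — no ATG→stop ORF.
Frame -1: CAT CGA AAC CTT GAT GCT GAA TCA CTG AGA AAT GCA CCA GTA AGC ATG CAA CGA CAC AAA CTG AGA CCC TGA TTC ACT — ATG at 46, stop TGA at 70 → 27 nt.
Frame -2: ATC GAA ACC TTG ATG CTG AAT CAC TGA GAA ATG CAC CAG TAA GCA TGC AAC GAC ACA AAC TGA GAC CCT GAT TCA — ATG at 14, stop TGA at 26 → 15 nt; ATG at 32, stop TAA at 41 → 12 nt.
Frame -3: TCG AAA CCT TGA TGC TGA ATC ACT GAG AAA TGC ACC AGT AAG CAT GCA ACG ACA CAA ACT GAG ACC CTG ATT CAC — no ATG→stop ORF.
Longest ORF is 27 nt in frame -1 (positions 46–72).

-1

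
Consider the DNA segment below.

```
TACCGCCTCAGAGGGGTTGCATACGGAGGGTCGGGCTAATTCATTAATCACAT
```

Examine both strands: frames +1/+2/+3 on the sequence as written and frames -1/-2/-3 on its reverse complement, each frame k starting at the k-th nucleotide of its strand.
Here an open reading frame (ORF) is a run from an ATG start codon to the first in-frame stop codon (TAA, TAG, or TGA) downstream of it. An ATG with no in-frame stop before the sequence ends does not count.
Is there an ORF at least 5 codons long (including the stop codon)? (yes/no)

Reverse complement (5'→3'): ATGTGATTAATGAATTAGCCCGACCCTCCGTATGCAACCCCTCTGAGGCGGTA
Frame +1: TAC CGC CTC AGA GGG GTT GCA TAC GGA GGG TCG GGC TAA TTC ATT AAT CAC — no ATG→stop ORF.
Frame +2: ACC GCC TCA GAG GGG TTG CAT ACG GAG GGT CGG GCT AAT TCA TTA ATC ACA — no ATG→stop ORF.
Frame +3: CCG CCT CAG AGG GGT TGC ATA CGG AGG GTC GGG CTA ATT CAT TAA TCA CAT — no ATG→stop ORF.
Frame -1: ATG TGA TTA ATG AAT TAG CCC GAC CCT CCG TAT GCA ACC CCT CTG AGG CGG — ATG at 1, stop TGA at 4 → 6 nt; ATG at 10, stop TAG at 16 → 9 nt.
Frame -2: TGT GAT TAA TGA ATT AGC CCG ACC CTC CGT ATG CAA CCC CTC TGA GGC GGT — ATG at 32, stop TGA at 44 → 15 nt.
Frame -3: GTG ATT AAT GAA TTA GCC CGA CCC TCC GTA TGC AAC CCC TCT GAG GCG GTA — no ATG→stop ORF.
Frame -2 has an ORF of 5 codons (positions 32–46) ≥ 5, so yes.

yes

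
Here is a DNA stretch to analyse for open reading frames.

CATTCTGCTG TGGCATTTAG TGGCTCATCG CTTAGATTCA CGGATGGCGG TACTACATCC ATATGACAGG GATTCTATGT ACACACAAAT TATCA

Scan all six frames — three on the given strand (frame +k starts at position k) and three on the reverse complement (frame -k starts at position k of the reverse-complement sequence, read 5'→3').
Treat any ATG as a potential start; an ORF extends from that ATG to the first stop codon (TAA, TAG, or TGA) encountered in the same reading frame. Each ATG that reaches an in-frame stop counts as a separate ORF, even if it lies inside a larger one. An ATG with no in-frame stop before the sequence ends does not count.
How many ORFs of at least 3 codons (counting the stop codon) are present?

1

Reverse complement (5'→3'): TGATAATTTGTGTGTACATAGAATCCCTGTCATATGGATGTAGTACCGCCATCCGTGAATCTAAGCGATGAGCCACTAAATGCCACAGCAGAATG
Frame +1: CAT TCT GCT GTG GCA TTT AGT GGC TCA TCG CTT AGA TTC ACG GAT GGC GGT ACT ACA TCC ATA TGA CAG GGA TTC TAT GTA CAC ACA AAT TAT — no ATG→stop ORF.
Frame +2: ATT CTG CTG TGG CAT TTA GTG GCT CAT CGC TTA GAT TCA CGG ATG GCG GTA CTA CAT CCA TAT GAC AGG GAT TCT ATG TAC ACA CAA ATT ATC — no ATG→stop ORF.
Frame +3: TTC TGC TGT GGC ATT TAG TGG CTC ATC GCT TAG ATT CAC GGA TGG CGG TAC TAC ATC CAT ATG ACA GGG ATT CTA TGT ACA CAC AAA TTA TCA — no ATG→stop ORF.
Frame -1: TGA TAA TTT GTG TGT ACA TAG AAT CCC TGT CAT ATG GAT GTA GTA CCG CCA TCC GTG AAT CTA AGC GAT GAG CCA CTA AAT GCC ACA GCA GAA — no ATG→stop ORF.
Frame -2: GAT AAT TTG TGT GTA CAT AGA ATC CCT GTC ATA TGG ATG TAG TAC CGC CAT CCG TGA ATC TAA GCG ATG AGC CAC TAA ATG CCA CAG CAG AAT — ATG at 38, stop TAG at 41 → 6 nt; ATG at 68, stop TAA at 77 → 12 nt.
Frame -3: ATA ATT TGT GTG TAC ATA GAA TCC CTG TCA TAT GGA TGT AGT ACC GCC ATC CGT GAA TCT AAG CGA TGA GCC ACT AAA TGC CAC AGC AGA ATG — no ATG→stop ORF.
ORFs ≥ 3 codons: frame -2 68–79 (4 codons). Count = 1.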